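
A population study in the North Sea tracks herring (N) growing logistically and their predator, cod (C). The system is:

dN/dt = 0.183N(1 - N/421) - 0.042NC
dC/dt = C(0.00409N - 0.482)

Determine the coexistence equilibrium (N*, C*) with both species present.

N* ≈ 118, C* ≈ 3.14

From dC/dt = 0 with C > 0: 0.00409N* = 0.482, so N* = 118.
Substitute into dN/dt = 0: 0.183(1 - 118/421) = 0.042C*.
The bracket is 0.72, giving C* = 0.132/0.042 = 3.14.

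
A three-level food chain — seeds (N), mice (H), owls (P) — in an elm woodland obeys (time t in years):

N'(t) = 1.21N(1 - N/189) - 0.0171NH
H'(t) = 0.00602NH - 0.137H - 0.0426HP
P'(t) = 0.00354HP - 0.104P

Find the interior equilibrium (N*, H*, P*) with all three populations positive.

N* ≈ 111, H* ≈ 29.4, P* ≈ 12.4

From dP/dt = 0: 0.00354H* = 0.104, so H* = 29.4.
From dN/dt = 0: 1.21(1 - N*/189) = 0.0171·29.4, giving N* = 189·(1 - 0.415) = 111.
From dH/dt = 0: 0.00602·111 - 0.137 = 0.0426P*, so P* = 0.528/0.0426 = 12.4.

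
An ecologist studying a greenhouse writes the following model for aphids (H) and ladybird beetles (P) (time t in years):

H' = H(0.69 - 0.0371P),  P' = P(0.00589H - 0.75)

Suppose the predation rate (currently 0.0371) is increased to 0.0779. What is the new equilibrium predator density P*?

At the interior fixed point, setting dH/dt = 0 with H > 0 fixes P* = (prey growth rate)/(HP coefficient) — independent of the other coefficients.
With the change, P* = 0.69/0.0779 = 8.86; it falls from 18.6.

P* ≈ 8.86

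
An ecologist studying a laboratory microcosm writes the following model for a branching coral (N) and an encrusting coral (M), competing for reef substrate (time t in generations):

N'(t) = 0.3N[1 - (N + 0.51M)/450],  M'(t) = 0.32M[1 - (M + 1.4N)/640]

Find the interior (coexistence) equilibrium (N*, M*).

Setting both brackets to zero gives the nullclines N + 0.51M = 450 and 1.4N + M = 640.
Substituting M = 640 - 1.4N into the first: N(1 - 0.51·1.4) = 450 - 0.51·640.
So N* = 124/0.286 = 432, and then M* = 640 - 1.4·432 = 35.

N* ≈ 432, M* ≈ 35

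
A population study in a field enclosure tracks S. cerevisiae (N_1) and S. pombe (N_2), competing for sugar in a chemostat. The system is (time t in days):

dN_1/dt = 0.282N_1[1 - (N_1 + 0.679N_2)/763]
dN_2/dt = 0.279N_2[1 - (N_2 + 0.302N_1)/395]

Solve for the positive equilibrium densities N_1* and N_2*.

N_1* ≈ 622, N_2* ≈ 207

Setting both brackets to zero gives the nullclines N_1 + 0.679N_2 = 763 and 0.302N_1 + N_2 = 395.
Substituting N_2 = 395 - 0.302N_1 into the first: N_1(1 - 0.679·0.302) = 763 - 0.679·395.
So N_1* = 495/0.795 = 622, and then N_2* = 395 - 0.302·622 = 207.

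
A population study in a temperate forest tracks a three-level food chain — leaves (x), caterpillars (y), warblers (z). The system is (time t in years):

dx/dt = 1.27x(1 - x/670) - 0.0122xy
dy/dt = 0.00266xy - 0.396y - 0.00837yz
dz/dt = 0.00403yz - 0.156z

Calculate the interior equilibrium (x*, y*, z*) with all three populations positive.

From dz/dt = 0: 0.00403y* = 0.156, so y* = 38.7.
From dx/dt = 0: 1.27(1 - x*/670) = 0.0122·38.7, giving x* = 670·(1 - 0.372) = 421.
From dy/dt = 0: 0.00266·421 - 0.396 = 0.00837z*, so z* = 0.723/0.00837 = 86.4.

x* ≈ 421, y* ≈ 38.7, z* ≈ 86.4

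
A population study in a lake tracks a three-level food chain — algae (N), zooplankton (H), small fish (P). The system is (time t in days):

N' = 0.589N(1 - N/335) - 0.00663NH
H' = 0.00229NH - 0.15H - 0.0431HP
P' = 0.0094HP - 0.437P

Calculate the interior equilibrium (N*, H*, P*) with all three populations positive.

N* ≈ 160, H* ≈ 46.5, P* ≈ 5

From dP/dt = 0: 0.0094H* = 0.437, so H* = 46.5.
From dN/dt = 0: 0.589(1 - N*/335) = 0.00663·46.5, giving N* = 335·(1 - 0.523) = 160.
From dH/dt = 0: 0.00229·160 - 0.15 = 0.0431P*, so P* = 0.216/0.0431 = 5.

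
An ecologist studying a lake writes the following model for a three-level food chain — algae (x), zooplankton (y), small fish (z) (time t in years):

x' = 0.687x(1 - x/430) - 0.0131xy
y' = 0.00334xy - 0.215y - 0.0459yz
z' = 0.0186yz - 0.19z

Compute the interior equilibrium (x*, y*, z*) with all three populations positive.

From dz/dt = 0: 0.0186y* = 0.19, so y* = 10.2.
From dx/dt = 0: 0.687(1 - x*/430) = 0.0131·10.2, giving x* = 430·(1 - 0.195) = 346.
From dy/dt = 0: 0.00334·346 - 0.215 = 0.0459z*, so z* = 0.941/0.0459 = 20.5.

x* ≈ 346, y* ≈ 10.2, z* ≈ 20.5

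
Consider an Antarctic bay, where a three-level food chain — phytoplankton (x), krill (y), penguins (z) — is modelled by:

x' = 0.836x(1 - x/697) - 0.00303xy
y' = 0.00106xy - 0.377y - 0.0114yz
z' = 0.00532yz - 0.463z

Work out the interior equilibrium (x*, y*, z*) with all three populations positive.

From dz/dt = 0: 0.00532y* = 0.463, so y* = 87.
From dx/dt = 0: 0.836(1 - x*/697) = 0.00303·87, giving x* = 697·(1 - 0.315) = 477.
From dy/dt = 0: 0.00106·477 - 0.377 = 0.0114z*, so z* = 0.129/0.0114 = 11.3.

x* ≈ 477, y* ≈ 87, z* ≈ 11.3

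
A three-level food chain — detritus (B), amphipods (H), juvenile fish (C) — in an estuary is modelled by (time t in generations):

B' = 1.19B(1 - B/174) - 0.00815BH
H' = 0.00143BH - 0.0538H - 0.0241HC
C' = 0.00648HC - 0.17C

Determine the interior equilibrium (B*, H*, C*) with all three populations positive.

From dC/dt = 0: 0.00648H* = 0.17, so H* = 26.2.
From dB/dt = 0: 1.19(1 - B*/174) = 0.00815·26.2, giving B* = 174·(1 - 0.18) = 143.
From dH/dt = 0: 0.00143·143 - 0.0538 = 0.0241C*, so C* = 0.15/0.0241 = 6.24.

B* ≈ 143, H* ≈ 26.2, C* ≈ 6.24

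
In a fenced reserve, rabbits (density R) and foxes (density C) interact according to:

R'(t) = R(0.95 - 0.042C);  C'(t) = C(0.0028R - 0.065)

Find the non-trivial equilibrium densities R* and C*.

Set dC/dt = 0 with C > 0: 0.0028R - 0.065 = 0, so R* = 0.065/0.0028 = 23.2.
Set dR/dt = 0 with R > 0: 0.95 - 0.042C = 0, so C* = 0.95/0.042 = 22.6.

R* ≈ 23.2, C* ≈ 22.6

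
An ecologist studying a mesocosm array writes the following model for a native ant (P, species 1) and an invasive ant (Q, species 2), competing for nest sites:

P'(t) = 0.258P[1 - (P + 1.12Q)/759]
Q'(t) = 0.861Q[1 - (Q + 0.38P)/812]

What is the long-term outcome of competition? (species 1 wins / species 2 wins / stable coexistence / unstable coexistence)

Compare the nullcline intercepts: K1/α12 = 759/1.12 = 678 < K2 = 812; K2/α21 = 812/0.38 = 2140 > K1 = 759.
Since the inequalities point opposite ways, species 2 can invade but species 1 cannot.

species 2 excludes species 1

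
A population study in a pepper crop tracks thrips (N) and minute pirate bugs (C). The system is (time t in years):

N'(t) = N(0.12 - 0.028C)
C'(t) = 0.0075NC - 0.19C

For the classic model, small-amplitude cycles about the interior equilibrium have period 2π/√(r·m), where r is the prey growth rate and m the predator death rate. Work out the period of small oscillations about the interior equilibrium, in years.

Here r = 0.12 and m = 0.19, so r·m = 0.0228.
ω = √0.0228 = 0.151 per year, hence T = 2π/ω ≈ 41.6 years.

T ≈ 41.6 years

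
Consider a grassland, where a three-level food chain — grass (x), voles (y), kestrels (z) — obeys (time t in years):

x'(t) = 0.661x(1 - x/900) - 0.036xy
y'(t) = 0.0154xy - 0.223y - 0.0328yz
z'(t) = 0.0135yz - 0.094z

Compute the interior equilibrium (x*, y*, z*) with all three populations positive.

From dz/dt = 0: 0.0135y* = 0.094, so y* = 6.96.
From dx/dt = 0: 0.661(1 - x*/900) = 0.036·6.96, giving x* = 900·(1 - 0.379) = 559.
From dy/dt = 0: 0.0154·559 - 0.223 = 0.0328z*, so z* = 8.38/0.0328 = 256.

x* ≈ 559, y* ≈ 6.96, z* ≈ 256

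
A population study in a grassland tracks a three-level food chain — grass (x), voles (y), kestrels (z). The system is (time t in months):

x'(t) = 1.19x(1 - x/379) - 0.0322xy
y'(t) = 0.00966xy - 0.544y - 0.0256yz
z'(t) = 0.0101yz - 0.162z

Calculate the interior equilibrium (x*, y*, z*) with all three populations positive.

From dz/dt = 0: 0.0101y* = 0.162, so y* = 16.
From dx/dt = 0: 1.19(1 - x*/379) = 0.0322·16, giving x* = 379·(1 - 0.434) = 215.
From dy/dt = 0: 0.00966·215 - 0.544 = 0.0256z*, so z* = 1.53/0.0256 = 59.7.

x* ≈ 215, y* ≈ 16, z* ≈ 59.7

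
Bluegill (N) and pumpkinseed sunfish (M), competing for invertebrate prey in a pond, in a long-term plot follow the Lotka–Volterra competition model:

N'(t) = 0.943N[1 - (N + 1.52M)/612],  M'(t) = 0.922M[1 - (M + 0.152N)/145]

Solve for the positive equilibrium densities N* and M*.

N* ≈ 509, M* ≈ 67.6

Setting both brackets to zero gives the nullclines N + 1.52M = 612 and 0.152N + M = 145.
Substituting M = 145 - 0.152N into the first: N(1 - 1.52·0.152) = 612 - 1.52·145.
So N* = 392/0.769 = 509, and then M* = 145 - 0.152·509 = 67.6.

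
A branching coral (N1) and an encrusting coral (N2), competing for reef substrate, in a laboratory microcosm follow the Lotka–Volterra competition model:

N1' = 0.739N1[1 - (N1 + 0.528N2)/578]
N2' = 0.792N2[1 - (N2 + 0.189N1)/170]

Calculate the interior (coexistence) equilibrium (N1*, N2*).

Setting both brackets to zero gives the nullclines N1 + 0.528N2 = 578 and 0.189N1 + N2 = 170.
Substituting N2 = 170 - 0.189N1 into the first: N1(1 - 0.528·0.189) = 578 - 0.528·170.
So N1* = 488/0.9 = 542, and then N2* = 170 - 0.189·542 = 67.5.

N1* ≈ 542, N2* ≈ 67.5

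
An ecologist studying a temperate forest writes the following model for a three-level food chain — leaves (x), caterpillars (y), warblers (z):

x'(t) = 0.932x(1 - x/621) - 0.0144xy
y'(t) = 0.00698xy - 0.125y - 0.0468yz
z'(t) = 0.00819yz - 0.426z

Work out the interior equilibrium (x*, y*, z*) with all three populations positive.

From dz/dt = 0: 0.00819y* = 0.426, so y* = 52.
From dx/dt = 0: 0.932(1 - x*/621) = 0.0144·52, giving x* = 621·(1 - 0.804) = 122.
From dy/dt = 0: 0.00698·122 - 0.125 = 0.0468z*, so z* = 0.726/0.0468 = 15.5.

x* ≈ 122, y* ≈ 52, z* ≈ 15.5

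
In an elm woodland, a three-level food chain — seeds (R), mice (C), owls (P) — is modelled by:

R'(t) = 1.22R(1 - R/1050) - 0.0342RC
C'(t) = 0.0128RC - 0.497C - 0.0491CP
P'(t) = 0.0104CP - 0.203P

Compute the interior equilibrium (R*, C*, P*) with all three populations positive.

R* ≈ 475, C* ≈ 19.5, P* ≈ 114

From dP/dt = 0: 0.0104C* = 0.203, so C* = 19.5.
From dR/dt = 0: 1.22(1 - R*/1050) = 0.0342·19.5, giving R* = 1050·(1 - 0.547) = 475.
From dC/dt = 0: 0.0128·475 - 0.497 = 0.0491P*, so P* = 5.59/0.0491 = 114.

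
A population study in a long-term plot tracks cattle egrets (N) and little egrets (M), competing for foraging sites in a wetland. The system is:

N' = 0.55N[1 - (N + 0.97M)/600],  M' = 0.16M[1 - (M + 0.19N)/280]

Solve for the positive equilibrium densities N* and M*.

N* ≈ 403, M* ≈ 204

Setting both brackets to zero gives the nullclines N + 0.97M = 600 and 0.19N + M = 280.
Substituting M = 280 - 0.19N into the first: N(1 - 0.97·0.19) = 600 - 0.97·280.
So N* = 328/0.816 = 403, and then M* = 280 - 0.19·403 = 204.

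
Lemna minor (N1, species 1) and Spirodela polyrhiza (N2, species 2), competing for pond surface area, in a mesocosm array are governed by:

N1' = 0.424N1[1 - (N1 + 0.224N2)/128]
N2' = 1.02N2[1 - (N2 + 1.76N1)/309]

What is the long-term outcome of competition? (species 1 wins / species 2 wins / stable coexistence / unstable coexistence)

stable coexistence

Compare the nullcline intercepts: K1/α12 = 128/0.224 = 571 > K2 = 309; K2/α21 = 309/1.76 = 176 > K1 = 128.
Since both inequalities hold, each species can invade when rare, so the interior equilibrium is stable.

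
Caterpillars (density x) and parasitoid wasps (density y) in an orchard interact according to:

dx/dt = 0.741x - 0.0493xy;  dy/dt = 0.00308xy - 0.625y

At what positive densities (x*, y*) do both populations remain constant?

x* ≈ 203, y* ≈ 15

Set dy/dt = 0 with y > 0: 0.00308x - 0.625 = 0, so x* = 0.625/0.00308 = 203.
Set dx/dt = 0 with x > 0: 0.741 - 0.0493y = 0, so y* = 0.741/0.0493 = 15.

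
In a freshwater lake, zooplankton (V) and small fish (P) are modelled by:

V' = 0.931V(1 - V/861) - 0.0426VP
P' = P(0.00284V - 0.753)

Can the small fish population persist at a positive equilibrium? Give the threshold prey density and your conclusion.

The predator equation gives dP/dt > 0 only when V > 0.753/0.00284 = 265.
Without the predator, V → K = 861. Since 861 > 265, the predator can invade and persist.

Threshold V = 265; K > 265, so yes, the predator persists.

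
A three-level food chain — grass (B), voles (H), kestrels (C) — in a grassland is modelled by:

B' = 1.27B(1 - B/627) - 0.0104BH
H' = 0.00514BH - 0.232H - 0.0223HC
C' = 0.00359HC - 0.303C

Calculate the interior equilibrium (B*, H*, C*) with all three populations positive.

B* ≈ 194, H* ≈ 84.4, C* ≈ 34.2

From dC/dt = 0: 0.00359H* = 0.303, so H* = 84.4.
From dB/dt = 0: 1.27(1 - B*/627) = 0.0104·84.4, giving B* = 627·(1 - 0.691) = 194.
From dH/dt = 0: 0.00514·194 - 0.232 = 0.0223C*, so C* = 0.763/0.0223 = 34.2.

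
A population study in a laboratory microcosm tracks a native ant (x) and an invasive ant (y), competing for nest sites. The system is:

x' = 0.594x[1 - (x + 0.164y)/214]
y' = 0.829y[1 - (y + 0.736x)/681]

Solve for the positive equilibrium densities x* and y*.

Setting both brackets to zero gives the nullclines x + 0.164y = 214 and 0.736x + y = 681.
Substituting y = 681 - 0.736x into the first: x(1 - 0.164·0.736) = 214 - 0.164·681.
So x* = 102/0.879 = 116, and then y* = 681 - 0.736·116 = 595.

x* ≈ 116, y* ≈ 595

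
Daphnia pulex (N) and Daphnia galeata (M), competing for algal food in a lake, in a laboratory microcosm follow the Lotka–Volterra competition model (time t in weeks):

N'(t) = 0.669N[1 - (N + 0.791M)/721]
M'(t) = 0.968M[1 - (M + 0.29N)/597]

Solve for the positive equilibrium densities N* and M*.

Setting both brackets to zero gives the nullclines N + 0.791M = 721 and 0.29N + M = 597.
Substituting M = 597 - 0.29N into the first: N(1 - 0.791·0.29) = 721 - 0.791·597.
So N* = 249/0.771 = 323, and then M* = 597 - 0.29·323 = 503.

N* ≈ 323, M* ≈ 503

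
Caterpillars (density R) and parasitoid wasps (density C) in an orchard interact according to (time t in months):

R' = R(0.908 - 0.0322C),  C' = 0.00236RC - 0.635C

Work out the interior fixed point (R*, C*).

Set dC/dt = 0 with C > 0: 0.00236R - 0.635 = 0, so R* = 0.635/0.00236 = 269.
Set dR/dt = 0 with R > 0: 0.908 - 0.0322C = 0, so C* = 0.908/0.0322 = 28.2.

R* ≈ 269, C* ≈ 28.2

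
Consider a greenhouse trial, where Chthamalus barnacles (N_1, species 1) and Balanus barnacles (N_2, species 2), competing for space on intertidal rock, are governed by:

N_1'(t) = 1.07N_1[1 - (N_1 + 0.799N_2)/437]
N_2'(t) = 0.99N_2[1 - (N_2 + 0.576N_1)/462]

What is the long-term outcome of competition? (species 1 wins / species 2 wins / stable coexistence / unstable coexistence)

Compare the nullcline intercepts: K1/α12 = 437/0.799 = 547 > K2 = 462; K2/α21 = 462/0.576 = 802 > K1 = 437.
Since both inequalities hold, each species can invade when rare, so the interior equilibrium is stable.

stable coexistence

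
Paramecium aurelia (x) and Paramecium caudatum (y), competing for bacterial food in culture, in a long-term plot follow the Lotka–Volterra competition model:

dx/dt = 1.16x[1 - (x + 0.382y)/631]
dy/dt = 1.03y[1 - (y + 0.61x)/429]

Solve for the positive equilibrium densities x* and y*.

x* ≈ 609, y* ≈ 57.5

Setting both brackets to zero gives the nullclines x + 0.382y = 631 and 0.61x + y = 429.
Substituting y = 429 - 0.61x into the first: x(1 - 0.382·0.61) = 631 - 0.382·429.
So x* = 467/0.767 = 609, and then y* = 429 - 0.61·609 = 57.5.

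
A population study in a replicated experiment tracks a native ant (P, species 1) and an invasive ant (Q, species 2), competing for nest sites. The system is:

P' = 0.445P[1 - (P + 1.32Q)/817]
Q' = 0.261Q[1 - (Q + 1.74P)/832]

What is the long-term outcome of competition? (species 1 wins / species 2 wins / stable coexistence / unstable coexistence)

unstable coexistence (outcome depends on initial conditions)

Compare the nullcline intercepts: K1/α12 = 817/1.32 = 619 < K2 = 832; K2/α21 = 832/1.74 = 478 < K1 = 817.
Since both are reversed, neither can invade when rare; the interior point is a saddle.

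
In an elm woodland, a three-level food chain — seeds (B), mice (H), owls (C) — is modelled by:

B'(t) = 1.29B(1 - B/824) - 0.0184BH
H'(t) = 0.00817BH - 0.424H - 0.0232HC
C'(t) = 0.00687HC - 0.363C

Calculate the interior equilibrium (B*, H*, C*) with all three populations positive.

B* ≈ 203, H* ≈ 52.8, C* ≈ 53.2

From dC/dt = 0: 0.00687H* = 0.363, so H* = 52.8.
From dB/dt = 0: 1.29(1 - B*/824) = 0.0184·52.8, giving B* = 824·(1 - 0.754) = 203.
From dH/dt = 0: 0.00817·203 - 0.424 = 0.0232C*, so C* = 1.23/0.0232 = 53.2.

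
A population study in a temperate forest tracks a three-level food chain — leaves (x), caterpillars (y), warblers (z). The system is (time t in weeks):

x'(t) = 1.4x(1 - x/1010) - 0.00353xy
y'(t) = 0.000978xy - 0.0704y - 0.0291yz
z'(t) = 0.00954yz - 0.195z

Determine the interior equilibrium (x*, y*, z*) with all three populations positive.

From dz/dt = 0: 0.00954y* = 0.195, so y* = 20.4.
From dx/dt = 0: 1.4(1 - x*/1010) = 0.00353·20.4, giving x* = 1010·(1 - 0.0515) = 958.
From dy/dt = 0: 0.000978·958 - 0.0704 = 0.0291z*, so z* = 0.866/0.0291 = 29.8.

x* ≈ 958, y* ≈ 20.4, z* ≈ 29.8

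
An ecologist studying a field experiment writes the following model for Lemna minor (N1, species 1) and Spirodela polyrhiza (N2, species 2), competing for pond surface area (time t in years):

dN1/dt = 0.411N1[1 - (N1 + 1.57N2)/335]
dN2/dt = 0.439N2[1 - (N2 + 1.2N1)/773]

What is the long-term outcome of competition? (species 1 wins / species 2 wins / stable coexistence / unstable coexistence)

Compare the nullcline intercepts: K1/α12 = 335/1.57 = 213 < K2 = 773; K2/α21 = 773/1.2 = 644 > K1 = 335.
Since the inequalities point opposite ways, species 2 can invade but species 1 cannot.

species 2 excludes species 1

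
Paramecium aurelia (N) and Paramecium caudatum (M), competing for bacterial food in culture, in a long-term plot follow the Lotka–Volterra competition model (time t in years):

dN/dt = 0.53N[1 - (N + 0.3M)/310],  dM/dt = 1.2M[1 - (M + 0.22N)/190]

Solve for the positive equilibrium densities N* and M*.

N* ≈ 271, M* ≈ 130

Setting both brackets to zero gives the nullclines N + 0.3M = 310 and 0.22N + M = 190.
Substituting M = 190 - 0.22N into the first: N(1 - 0.3·0.22) = 310 - 0.3·190.
So N* = 253/0.934 = 271, and then M* = 190 - 0.22·271 = 130.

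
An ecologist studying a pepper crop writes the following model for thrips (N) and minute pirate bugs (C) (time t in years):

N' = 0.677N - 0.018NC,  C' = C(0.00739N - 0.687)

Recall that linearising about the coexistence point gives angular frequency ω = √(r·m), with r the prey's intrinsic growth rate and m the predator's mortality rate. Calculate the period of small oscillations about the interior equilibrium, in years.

Here r = 0.677 and m = 0.687, so r·m = 0.465.
ω = √0.465 = 0.682 per year, hence T = 2π/ω ≈ 9.21 years.

T ≈ 9.21 years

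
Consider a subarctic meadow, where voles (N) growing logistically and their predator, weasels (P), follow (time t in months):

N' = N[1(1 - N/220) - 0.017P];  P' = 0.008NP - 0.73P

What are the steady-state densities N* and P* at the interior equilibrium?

N* ≈ 91.2, P* ≈ 34.4

From dP/dt = 0 with P > 0: 0.008N* = 0.73, so N* = 91.2.
Substitute into dN/dt = 0: 1(1 - 91.2/220) = 0.017P*.
The bracket is 0.585, giving P* = 0.585/0.017 = 34.4.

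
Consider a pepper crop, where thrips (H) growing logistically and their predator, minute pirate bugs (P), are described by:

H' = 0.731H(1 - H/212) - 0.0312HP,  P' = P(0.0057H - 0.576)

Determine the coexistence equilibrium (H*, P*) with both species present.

H* ≈ 101, P* ≈ 12.3

From dP/dt = 0 with P > 0: 0.0057H* = 0.576, so H* = 101.
Substitute into dH/dt = 0: 0.731(1 - 101/212) = 0.0312P*.
The bracket is 0.523, giving P* = 0.383/0.0312 = 12.3.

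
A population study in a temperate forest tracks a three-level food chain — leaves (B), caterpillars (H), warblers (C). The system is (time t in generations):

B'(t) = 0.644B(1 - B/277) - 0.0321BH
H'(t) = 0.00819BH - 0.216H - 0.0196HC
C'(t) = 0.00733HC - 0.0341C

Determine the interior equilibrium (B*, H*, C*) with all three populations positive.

B* ≈ 213, H* ≈ 4.65, C* ≈ 77.9

From dC/dt = 0: 0.00733H* = 0.0341, so H* = 4.65.
From dB/dt = 0: 0.644(1 - B*/277) = 0.0321·4.65, giving B* = 277·(1 - 0.232) = 213.
From dH/dt = 0: 0.00819·213 - 0.216 = 0.0196C*, so C* = 1.53/0.0196 = 77.9.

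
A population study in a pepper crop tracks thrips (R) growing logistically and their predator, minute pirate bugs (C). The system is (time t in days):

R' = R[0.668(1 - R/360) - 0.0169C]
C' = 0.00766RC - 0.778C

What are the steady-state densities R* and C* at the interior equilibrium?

R* ≈ 102, C* ≈ 28.4

From dC/dt = 0 with C > 0: 0.00766R* = 0.778, so R* = 102.
Substitute into dR/dt = 0: 0.668(1 - 102/360) = 0.0169C*.
The bracket is 0.718, giving C* = 0.48/0.0169 = 28.4.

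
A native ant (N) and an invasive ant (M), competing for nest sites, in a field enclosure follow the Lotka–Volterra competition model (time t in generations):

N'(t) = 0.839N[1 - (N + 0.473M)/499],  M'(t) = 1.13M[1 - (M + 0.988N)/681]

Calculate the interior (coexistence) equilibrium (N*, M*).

Setting both brackets to zero gives the nullclines N + 0.473M = 499 and 0.988N + M = 681.
Substituting M = 681 - 0.988N into the first: N(1 - 0.473·0.988) = 499 - 0.473·681.
So N* = 177/0.533 = 332, and then M* = 681 - 0.988·332 = 353.

N* ≈ 332, M* ≈ 353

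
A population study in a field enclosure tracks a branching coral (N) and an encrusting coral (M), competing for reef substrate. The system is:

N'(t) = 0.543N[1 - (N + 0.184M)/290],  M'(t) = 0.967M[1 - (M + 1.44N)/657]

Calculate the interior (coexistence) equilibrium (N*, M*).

Setting both brackets to zero gives the nullclines N + 0.184M = 290 and 1.44N + M = 657.
Substituting M = 657 - 1.44N into the first: N(1 - 0.184·1.44) = 290 - 0.184·657.
So N* = 169/0.735 = 230, and then M* = 657 - 1.44·230 = 326.

N* ≈ 230, M* ≈ 326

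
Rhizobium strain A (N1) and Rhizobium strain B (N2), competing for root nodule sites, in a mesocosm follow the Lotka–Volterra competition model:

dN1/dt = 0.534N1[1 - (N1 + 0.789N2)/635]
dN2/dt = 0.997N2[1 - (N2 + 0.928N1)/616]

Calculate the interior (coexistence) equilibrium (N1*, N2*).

Setting both brackets to zero gives the nullclines N1 + 0.789N2 = 635 and 0.928N1 + N2 = 616.
Substituting N2 = 616 - 0.928N1 into the first: N1(1 - 0.789·0.928) = 635 - 0.789·616.
So N1* = 149/0.268 = 556, and then N2* = 616 - 0.928·556 = 99.8.

N1* ≈ 556, N2* ≈ 99.8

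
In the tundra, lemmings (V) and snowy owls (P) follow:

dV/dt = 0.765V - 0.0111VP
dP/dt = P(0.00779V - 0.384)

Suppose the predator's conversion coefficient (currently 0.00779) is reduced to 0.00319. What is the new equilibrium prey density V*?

V* ≈ 120

At the interior fixed point, setting dP/dt = 0 with P > 0 fixes V* = (predator death rate)/(VP coefficient) — independent of the other coefficients.
With the change, V* = 0.384/0.00319 = 120; it rises from 49.3.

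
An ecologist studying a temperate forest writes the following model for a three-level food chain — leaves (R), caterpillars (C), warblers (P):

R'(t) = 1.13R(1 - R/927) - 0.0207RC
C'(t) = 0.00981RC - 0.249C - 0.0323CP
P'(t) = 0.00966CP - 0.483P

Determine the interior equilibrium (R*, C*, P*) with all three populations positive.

R* ≈ 77.9, C* ≈ 50, P* ≈ 16

From dP/dt = 0: 0.00966C* = 0.483, so C* = 50.
From dR/dt = 0: 1.13(1 - R*/927) = 0.0207·50, giving R* = 927·(1 - 0.916) = 77.9.
From dC/dt = 0: 0.00981·77.9 - 0.249 = 0.0323P*, so P* = 0.516/0.0323 = 16.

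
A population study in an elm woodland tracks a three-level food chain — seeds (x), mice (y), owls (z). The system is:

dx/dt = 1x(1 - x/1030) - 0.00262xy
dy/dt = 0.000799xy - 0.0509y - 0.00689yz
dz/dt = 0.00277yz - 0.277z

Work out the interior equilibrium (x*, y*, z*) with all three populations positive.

From dz/dt = 0: 0.00277y* = 0.277, so y* = 100.
From dx/dt = 0: 1(1 - x*/1030) = 0.00262·100, giving x* = 1030·(1 - 0.262) = 760.
From dy/dt = 0: 0.000799·760 - 0.0509 = 0.00689z*, so z* = 0.556/0.00689 = 80.8.

x* ≈ 760, y* ≈ 100, z* ≈ 80.8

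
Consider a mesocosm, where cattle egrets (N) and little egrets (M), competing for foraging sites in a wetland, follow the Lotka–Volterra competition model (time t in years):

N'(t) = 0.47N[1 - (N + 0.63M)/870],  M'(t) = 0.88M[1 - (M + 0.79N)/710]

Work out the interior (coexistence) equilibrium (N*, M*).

Setting both brackets to zero gives the nullclines N + 0.63M = 870 and 0.79N + M = 710.
Substituting M = 710 - 0.79N into the first: N(1 - 0.63·0.79) = 870 - 0.63·710.
So N* = 423/0.502 = 842, and then M* = 710 - 0.79·842 = 45.2.

N* ≈ 842, M* ≈ 45.2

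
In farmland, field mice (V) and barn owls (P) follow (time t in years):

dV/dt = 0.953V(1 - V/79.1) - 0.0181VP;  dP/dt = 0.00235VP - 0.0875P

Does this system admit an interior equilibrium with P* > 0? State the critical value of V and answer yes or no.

Threshold V = 37.2; K > 37.2, so yes, the predator persists.

The predator equation gives dP/dt > 0 only when V > 0.0875/0.00235 = 37.2.
Without the predator, V → K = 79.1. Since 79.1 > 37.2, the predator can invade and persist.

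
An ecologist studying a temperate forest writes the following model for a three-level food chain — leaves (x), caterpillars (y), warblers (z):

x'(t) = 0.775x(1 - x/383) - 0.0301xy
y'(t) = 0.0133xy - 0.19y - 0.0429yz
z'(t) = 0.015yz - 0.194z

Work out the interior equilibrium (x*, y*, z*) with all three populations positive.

From dz/dt = 0: 0.015y* = 0.194, so y* = 12.9.
From dx/dt = 0: 0.775(1 - x*/383) = 0.0301·12.9, giving x* = 383·(1 - 0.502) = 191.
From dy/dt = 0: 0.0133·191 - 0.19 = 0.0429z*, so z* = 2.35/0.0429 = 54.7.

x* ≈ 191, y* ≈ 12.9, z* ≈ 54.7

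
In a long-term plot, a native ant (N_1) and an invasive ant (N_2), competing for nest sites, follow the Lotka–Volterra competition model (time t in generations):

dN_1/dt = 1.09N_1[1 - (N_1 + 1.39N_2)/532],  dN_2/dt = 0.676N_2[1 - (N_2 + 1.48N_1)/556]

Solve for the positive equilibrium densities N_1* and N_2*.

N_1* ≈ 228, N_2* ≈ 219

Setting both brackets to zero gives the nullclines N_1 + 1.39N_2 = 532 and 1.48N_1 + N_2 = 556.
Substituting N_2 = 556 - 1.48N_1 into the first: N_1(1 - 1.39·1.48) = 532 - 1.39·556.
So N_1* = -241/-1.06 = 228, and then N_2* = 556 - 1.48·228 = 219.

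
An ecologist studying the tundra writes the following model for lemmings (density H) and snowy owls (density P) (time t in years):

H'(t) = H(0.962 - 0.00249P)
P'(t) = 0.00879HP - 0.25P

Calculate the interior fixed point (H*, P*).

H* ≈ 28.4, P* ≈ 386

Set dP/dt = 0 with P > 0: 0.00879H - 0.25 = 0, so H* = 0.25/0.00879 = 28.4.
Set dH/dt = 0 with H > 0: 0.962 - 0.00249P = 0, so P* = 0.962/0.00249 = 386.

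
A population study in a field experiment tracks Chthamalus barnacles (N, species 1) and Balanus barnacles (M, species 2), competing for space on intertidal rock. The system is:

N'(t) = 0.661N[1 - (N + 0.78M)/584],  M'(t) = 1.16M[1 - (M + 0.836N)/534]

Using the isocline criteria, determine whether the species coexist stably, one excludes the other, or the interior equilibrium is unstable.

stable coexistence

Compare the nullcline intercepts: K1/α12 = 584/0.78 = 749 > K2 = 534; K2/α21 = 534/0.836 = 639 > K1 = 584.
Since both inequalities hold, each species can invade when rare, so the interior equilibrium is stable.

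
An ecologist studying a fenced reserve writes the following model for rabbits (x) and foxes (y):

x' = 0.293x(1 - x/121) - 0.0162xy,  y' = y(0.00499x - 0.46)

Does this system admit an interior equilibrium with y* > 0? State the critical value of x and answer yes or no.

Threshold x = 92.2; K > 92.2, so yes, the predator persists.

The predator equation gives dy/dt > 0 only when x > 0.46/0.00499 = 92.2.
Without the predator, x → K = 121. Since 121 > 92.2, the predator can invade and persist.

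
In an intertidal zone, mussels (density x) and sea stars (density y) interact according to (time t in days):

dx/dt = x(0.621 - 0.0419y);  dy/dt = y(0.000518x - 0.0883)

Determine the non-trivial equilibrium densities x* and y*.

x* ≈ 170, y* ≈ 14.8

Set dy/dt = 0 with y > 0: 0.000518x - 0.0883 = 0, so x* = 0.0883/0.000518 = 170.
Set dx/dt = 0 with x > 0: 0.621 - 0.0419y = 0, so y* = 0.621/0.0419 = 14.8.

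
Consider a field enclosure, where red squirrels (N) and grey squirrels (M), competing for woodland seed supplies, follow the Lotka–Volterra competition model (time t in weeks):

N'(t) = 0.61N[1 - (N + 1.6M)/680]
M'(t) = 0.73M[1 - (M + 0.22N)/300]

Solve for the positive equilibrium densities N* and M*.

N* ≈ 309, M* ≈ 232

Setting both brackets to zero gives the nullclines N + 1.6M = 680 and 0.22N + M = 300.
Substituting M = 300 - 0.22N into the first: N(1 - 1.6·0.22) = 680 - 1.6·300.
So N* = 200/0.648 = 309, and then M* = 300 - 0.22·309 = 232.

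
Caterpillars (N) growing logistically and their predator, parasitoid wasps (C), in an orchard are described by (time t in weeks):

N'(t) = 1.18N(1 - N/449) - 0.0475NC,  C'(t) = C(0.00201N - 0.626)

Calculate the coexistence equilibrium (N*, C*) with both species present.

From dC/dt = 0 with C > 0: 0.00201N* = 0.626, so N* = 311.
Substitute into dN/dt = 0: 1.18(1 - 311/449) = 0.0475C*.
The bracket is 0.306, giving C* = 0.362/0.0475 = 7.61.

N* ≈ 311, C* ≈ 7.61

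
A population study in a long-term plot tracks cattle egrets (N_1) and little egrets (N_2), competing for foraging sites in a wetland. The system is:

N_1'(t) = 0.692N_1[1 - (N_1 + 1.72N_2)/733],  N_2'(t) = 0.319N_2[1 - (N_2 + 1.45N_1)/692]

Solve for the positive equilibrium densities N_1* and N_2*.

Setting both brackets to zero gives the nullclines N_1 + 1.72N_2 = 733 and 1.45N_1 + N_2 = 692.
Substituting N_2 = 692 - 1.45N_1 into the first: N_1(1 - 1.72·1.45) = 733 - 1.72·692.
So N_1* = -457/-1.49 = 306, and then N_2* = 692 - 1.45·306 = 248.

N_1* ≈ 306, N_2* ≈ 248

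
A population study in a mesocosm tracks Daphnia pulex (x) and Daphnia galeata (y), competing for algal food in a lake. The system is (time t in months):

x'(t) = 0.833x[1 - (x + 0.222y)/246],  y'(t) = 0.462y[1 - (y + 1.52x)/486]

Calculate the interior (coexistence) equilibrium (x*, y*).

Setting both brackets to zero gives the nullclines x + 0.222y = 246 and 1.52x + y = 486.
Substituting y = 486 - 1.52x into the first: x(1 - 0.222·1.52) = 246 - 0.222·486.
So x* = 138/0.663 = 208, and then y* = 486 - 1.52·208 = 169.

x* ≈ 208, y* ≈ 169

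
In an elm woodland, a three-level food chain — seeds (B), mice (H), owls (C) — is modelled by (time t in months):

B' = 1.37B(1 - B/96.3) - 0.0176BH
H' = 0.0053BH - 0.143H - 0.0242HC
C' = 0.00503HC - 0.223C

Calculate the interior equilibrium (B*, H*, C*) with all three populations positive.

From dC/dt = 0: 0.00503H* = 0.223, so H* = 44.3.
From dB/dt = 0: 1.37(1 - B*/96.3) = 0.0176·44.3, giving B* = 96.3·(1 - 0.57) = 41.5.
From dH/dt = 0: 0.0053·41.5 - 0.143 = 0.0242C*, so C* = 0.0767/0.0242 = 3.17.

B* ≈ 41.5, H* ≈ 44.3, C* ≈ 3.17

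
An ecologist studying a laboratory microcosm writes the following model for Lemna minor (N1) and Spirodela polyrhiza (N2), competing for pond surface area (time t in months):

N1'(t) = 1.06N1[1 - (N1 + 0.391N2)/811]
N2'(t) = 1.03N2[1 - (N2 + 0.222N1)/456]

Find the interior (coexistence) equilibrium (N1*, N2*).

N1* ≈ 693, N2* ≈ 302

Setting both brackets to zero gives the nullclines N1 + 0.391N2 = 811 and 0.222N1 + N2 = 456.
Substituting N2 = 456 - 0.222N1 into the first: N1(1 - 0.391·0.222) = 811 - 0.391·456.
So N1* = 633/0.913 = 693, and then N2* = 456 - 0.222·693 = 302.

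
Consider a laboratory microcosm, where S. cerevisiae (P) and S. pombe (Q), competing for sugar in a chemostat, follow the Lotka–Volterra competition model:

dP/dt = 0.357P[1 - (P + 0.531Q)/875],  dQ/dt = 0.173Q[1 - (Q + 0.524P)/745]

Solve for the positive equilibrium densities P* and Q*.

Setting both brackets to zero gives the nullclines P + 0.531Q = 875 and 0.524P + Q = 745.
Substituting Q = 745 - 0.524P into the first: P(1 - 0.531·0.524) = 875 - 0.531·745.
So P* = 479/0.722 = 664, and then Q* = 745 - 0.524·664 = 397.

P* ≈ 664, Q* ≈ 397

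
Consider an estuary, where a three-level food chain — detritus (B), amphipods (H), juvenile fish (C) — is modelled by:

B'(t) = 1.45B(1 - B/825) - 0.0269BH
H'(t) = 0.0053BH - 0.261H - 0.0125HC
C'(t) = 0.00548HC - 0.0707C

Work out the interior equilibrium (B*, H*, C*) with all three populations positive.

B* ≈ 628, H* ≈ 12.9, C* ≈ 245

From dC/dt = 0: 0.00548H* = 0.0707, so H* = 12.9.
From dB/dt = 0: 1.45(1 - B*/825) = 0.0269·12.9, giving B* = 825·(1 - 0.239) = 628.
From dH/dt = 0: 0.0053·628 - 0.261 = 0.0125C*, so C* = 3.06/0.0125 = 245.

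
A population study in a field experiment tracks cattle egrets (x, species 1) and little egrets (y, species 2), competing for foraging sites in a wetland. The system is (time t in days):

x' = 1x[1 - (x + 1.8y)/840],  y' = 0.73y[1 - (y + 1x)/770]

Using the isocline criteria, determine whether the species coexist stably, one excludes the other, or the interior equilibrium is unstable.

Compare the nullcline intercepts: K1/α12 = 840/1.8 = 467 < K2 = 770; K2/α21 = 770/1 = 770 < K1 = 840.
Since both are reversed, neither can invade when rare; the interior point is a saddle.

unstable coexistence (outcome depends on initial conditions)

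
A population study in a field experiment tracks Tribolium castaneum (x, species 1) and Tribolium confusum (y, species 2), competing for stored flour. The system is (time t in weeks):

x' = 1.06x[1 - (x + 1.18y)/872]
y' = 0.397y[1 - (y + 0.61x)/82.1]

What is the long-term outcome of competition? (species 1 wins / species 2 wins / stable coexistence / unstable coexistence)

Compare the nullcline intercepts: K1/α12 = 872/1.18 = 739 > K2 = 82.1; K2/α21 = 82.1/0.61 = 135 < K1 = 872.
Since the inequalities point opposite ways, species 1 can invade but species 2 cannot.

species 1 excludes species 2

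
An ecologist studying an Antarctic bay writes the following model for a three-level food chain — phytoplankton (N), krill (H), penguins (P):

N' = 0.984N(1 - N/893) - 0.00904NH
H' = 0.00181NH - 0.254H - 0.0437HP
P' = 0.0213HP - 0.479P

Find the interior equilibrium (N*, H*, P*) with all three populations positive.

From dP/dt = 0: 0.0213H* = 0.479, so H* = 22.5.
From dN/dt = 0: 0.984(1 - N*/893) = 0.00904·22.5, giving N* = 893·(1 - 0.207) = 709.
From dH/dt = 0: 0.00181·709 - 0.254 = 0.0437P*, so P* = 1.03/0.0437 = 23.5.

N* ≈ 709, H* ≈ 22.5, P* ≈ 23.5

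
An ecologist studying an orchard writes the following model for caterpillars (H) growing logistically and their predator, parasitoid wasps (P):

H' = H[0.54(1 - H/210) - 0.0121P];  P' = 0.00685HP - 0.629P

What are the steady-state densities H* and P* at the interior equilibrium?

From dP/dt = 0 with P > 0: 0.00685H* = 0.629, so H* = 91.8.
Substitute into dH/dt = 0: 0.54(1 - 91.8/210) = 0.0121P*.
The bracket is 0.563, giving P* = 0.304/0.0121 = 25.1.

H* ≈ 91.8, P* ≈ 25.1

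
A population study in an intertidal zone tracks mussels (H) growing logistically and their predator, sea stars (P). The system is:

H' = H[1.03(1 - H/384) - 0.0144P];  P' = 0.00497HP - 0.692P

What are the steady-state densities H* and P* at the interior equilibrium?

From dP/dt = 0 with P > 0: 0.00497H* = 0.692, so H* = 139.
Substitute into dH/dt = 0: 1.03(1 - 139/384) = 0.0144P*.
The bracket is 0.637, giving P* = 0.657/0.0144 = 45.6.

H* ≈ 139, P* ≈ 45.6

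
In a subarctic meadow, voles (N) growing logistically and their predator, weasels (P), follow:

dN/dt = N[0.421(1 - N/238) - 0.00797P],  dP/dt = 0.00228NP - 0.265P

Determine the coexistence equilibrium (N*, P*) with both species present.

N* ≈ 116, P* ≈ 27

From dP/dt = 0 with P > 0: 0.00228N* = 0.265, so N* = 116.
Substitute into dN/dt = 0: 0.421(1 - 116/238) = 0.00797P*.
The bracket is 0.512, giving P* = 0.215/0.00797 = 27.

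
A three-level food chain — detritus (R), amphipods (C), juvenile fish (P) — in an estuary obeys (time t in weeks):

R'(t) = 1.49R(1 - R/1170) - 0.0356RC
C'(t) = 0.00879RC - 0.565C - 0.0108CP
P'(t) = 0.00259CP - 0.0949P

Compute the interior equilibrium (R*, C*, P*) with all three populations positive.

R* ≈ 146, C* ≈ 36.6, P* ≈ 66.3

From dP/dt = 0: 0.00259C* = 0.0949, so C* = 36.6.
From dR/dt = 0: 1.49(1 - R*/1170) = 0.0356·36.6, giving R* = 1170·(1 - 0.875) = 146.
From dC/dt = 0: 0.00879·146 - 0.565 = 0.0108P*, so P* = 0.716/0.0108 = 66.3.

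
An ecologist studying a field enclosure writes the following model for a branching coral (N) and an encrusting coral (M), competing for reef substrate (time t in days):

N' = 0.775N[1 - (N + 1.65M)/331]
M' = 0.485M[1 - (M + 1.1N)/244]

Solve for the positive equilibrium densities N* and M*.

N* ≈ 87.9, M* ≈ 147

Setting both brackets to zero gives the nullclines N + 1.65M = 331 and 1.1N + M = 244.
Substituting M = 244 - 1.1N into the first: N(1 - 1.65·1.1) = 331 - 1.65·244.
So N* = -71.6/-0.815 = 87.9, and then M* = 244 - 1.1·87.9 = 147.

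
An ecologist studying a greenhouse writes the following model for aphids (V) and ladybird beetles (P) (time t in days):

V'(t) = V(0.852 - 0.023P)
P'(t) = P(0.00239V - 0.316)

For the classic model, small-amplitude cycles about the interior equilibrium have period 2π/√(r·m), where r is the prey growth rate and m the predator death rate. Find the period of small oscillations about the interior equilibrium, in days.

T ≈ 12.1 days

Here r = 0.852 and m = 0.316, so r·m = 0.269.
ω = √0.269 = 0.519 per day, hence T = 2π/ω ≈ 12.1 days.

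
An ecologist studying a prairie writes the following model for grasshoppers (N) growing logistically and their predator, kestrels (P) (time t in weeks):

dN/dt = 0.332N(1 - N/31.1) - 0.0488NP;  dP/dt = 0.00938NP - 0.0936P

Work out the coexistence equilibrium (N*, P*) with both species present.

N* ≈ 9.98, P* ≈ 4.62

From dP/dt = 0 with P > 0: 0.00938N* = 0.0936, so N* = 9.98.
Substitute into dN/dt = 0: 0.332(1 - 9.98/31.1) = 0.0488P*.
The bracket is 0.679, giving P* = 0.225/0.0488 = 4.62.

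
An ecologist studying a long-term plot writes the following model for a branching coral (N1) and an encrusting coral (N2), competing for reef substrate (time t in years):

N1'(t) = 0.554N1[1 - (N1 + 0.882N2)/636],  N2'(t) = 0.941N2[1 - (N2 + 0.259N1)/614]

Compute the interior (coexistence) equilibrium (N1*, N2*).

Setting both brackets to zero gives the nullclines N1 + 0.882N2 = 636 and 0.259N1 + N2 = 614.
Substituting N2 = 614 - 0.259N1 into the first: N1(1 - 0.882·0.259) = 636 - 0.882·614.
So N1* = 94.5/0.772 = 122, and then N2* = 614 - 0.259·122 = 582.

N1* ≈ 122, N2* ≈ 582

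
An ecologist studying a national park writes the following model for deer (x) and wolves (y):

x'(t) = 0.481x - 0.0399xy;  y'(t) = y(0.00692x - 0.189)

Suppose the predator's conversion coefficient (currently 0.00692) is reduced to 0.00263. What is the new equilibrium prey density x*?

x* ≈ 71.9

At the interior fixed point, setting dy/dt = 0 with y > 0 fixes x* = (predator death rate)/(xy coefficient) — independent of the other coefficients.
With the change, x* = 0.189/0.00263 = 71.9; it rises from 27.3.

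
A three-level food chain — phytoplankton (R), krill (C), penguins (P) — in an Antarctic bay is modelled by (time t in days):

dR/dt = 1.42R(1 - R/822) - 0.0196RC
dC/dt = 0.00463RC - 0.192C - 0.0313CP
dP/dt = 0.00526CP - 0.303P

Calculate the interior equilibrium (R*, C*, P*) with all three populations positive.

From dP/dt = 0: 0.00526C* = 0.303, so C* = 57.6.
From dR/dt = 0: 1.42(1 - R*/822) = 0.0196·57.6, giving R* = 822·(1 - 0.795) = 168.
From dC/dt = 0: 0.00463·168 - 0.192 = 0.0313P*, so P* = 0.588/0.0313 = 18.8.

R* ≈ 168, C* ≈ 57.6, P* ≈ 18.8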